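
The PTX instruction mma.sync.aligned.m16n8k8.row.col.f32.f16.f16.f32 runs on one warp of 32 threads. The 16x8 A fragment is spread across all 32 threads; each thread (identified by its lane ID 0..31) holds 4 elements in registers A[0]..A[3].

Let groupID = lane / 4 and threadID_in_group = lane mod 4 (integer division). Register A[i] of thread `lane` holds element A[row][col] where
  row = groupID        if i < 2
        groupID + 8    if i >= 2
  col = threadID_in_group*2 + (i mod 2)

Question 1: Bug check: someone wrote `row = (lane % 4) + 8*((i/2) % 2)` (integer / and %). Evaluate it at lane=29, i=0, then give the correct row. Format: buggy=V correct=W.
`(lane % 4) + 8*((i/2) % 2)`[29,0]->1
29: gid=7,tid=1
[0] (7+0,1*2+0) = (7,2)
row: 1 vs 7

buggy=1 correct=7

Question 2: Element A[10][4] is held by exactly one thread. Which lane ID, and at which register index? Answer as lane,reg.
r=10→G=2,rhi=1  c=4→T=2,p=0
L=2*4+2=10  i=1*2+0=2

10,2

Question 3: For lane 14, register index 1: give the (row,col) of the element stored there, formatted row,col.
3,5

L=14=>grp=14>>2=3, tig=14&3=2
[1]=>row 3+0=3  col 2·2+1=5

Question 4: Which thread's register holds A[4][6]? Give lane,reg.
19,0

r=4⇒gr=4,Rb=0  c=6⇒th=3,odd=0
L=4*4+3=19  i=0*2+0=0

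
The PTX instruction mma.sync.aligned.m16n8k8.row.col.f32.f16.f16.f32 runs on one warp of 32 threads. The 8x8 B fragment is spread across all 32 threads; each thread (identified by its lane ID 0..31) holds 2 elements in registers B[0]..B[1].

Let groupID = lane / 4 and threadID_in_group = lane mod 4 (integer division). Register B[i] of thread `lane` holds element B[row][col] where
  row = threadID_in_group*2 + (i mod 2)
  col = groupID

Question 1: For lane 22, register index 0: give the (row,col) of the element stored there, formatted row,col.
4,5

22: G=5,T=2
[0] (2*2+0,5) = (4,5)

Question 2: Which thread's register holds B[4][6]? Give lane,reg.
c=6->g=6  r=4->t=2,b0=0
L=6*4+2=26  i=0=0

26,0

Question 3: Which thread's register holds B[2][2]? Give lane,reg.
c:2=>grp=2  r:2=>tig=1,lo=0
L=2*4+1=9  i=0=0

9,0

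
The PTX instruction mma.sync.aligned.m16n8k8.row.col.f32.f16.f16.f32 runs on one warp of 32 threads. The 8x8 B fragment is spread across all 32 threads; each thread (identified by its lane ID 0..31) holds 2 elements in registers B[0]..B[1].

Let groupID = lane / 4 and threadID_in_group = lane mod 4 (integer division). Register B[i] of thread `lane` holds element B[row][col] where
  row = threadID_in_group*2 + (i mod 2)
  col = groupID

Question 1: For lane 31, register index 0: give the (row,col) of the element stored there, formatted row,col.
6,7

lane 31: gid=7 (31/4), tid=3 (31%4)
i=0: r=3*2+0=6, c=gid=7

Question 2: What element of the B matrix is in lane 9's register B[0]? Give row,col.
lane 9: gr=2 (9/4), th=1 (9%4)
i=0: r=1*2+0=2, c=gr=2

2,2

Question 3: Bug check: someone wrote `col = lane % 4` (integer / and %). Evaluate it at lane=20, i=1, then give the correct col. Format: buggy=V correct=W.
`lane % 4`[20,1]->0
lane 20->20/4=5, 20 mod 4=0
i=1  r:2·0+1->1  c:5
col: 0 vs 5

buggy=0 correct=5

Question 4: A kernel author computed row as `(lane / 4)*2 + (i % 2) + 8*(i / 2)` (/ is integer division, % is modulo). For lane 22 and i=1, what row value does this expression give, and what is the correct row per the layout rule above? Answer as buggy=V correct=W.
buggy=11 correct=5

`(lane / 4)*2 + (i % 2) + 8*(i / 2)`[22,1]→11
lane 22→22/4=5, 22 mod 4=2
i=1  r:2·2+1→5  c:5
row: 11 vs 5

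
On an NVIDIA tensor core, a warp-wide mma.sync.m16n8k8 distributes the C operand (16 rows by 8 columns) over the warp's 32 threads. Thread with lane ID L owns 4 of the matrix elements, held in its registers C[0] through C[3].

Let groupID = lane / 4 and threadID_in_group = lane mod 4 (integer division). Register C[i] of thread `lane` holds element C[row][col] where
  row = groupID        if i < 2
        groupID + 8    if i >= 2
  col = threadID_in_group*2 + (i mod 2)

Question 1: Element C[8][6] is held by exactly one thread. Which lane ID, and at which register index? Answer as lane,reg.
3,2

r=8->g=0,rb=1  c=6->t=3,b0=0
L=0*4+3=3  i=1*2+0=2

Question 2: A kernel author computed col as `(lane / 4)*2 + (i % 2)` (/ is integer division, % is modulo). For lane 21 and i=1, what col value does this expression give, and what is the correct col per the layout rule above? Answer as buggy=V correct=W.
`(lane / 4)*2 + (i % 2)`[21,1]→11
lane 21: G=5 (21/4), T=1 (21%4)
i=1: r=5+0=5, c=1*2+1=3
col: 11 vs 3

buggy=11 correct=3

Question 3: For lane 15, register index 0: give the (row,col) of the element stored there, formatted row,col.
3,6

15: grp=3,tig=3
[0] (3+0,3*2+0) = (3,6)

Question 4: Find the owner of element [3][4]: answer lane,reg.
14,0

r=3⇒gr=3,Rb=0  c=4⇒th=2,odd=0
L=3*4+2=14  i=0*2+0=0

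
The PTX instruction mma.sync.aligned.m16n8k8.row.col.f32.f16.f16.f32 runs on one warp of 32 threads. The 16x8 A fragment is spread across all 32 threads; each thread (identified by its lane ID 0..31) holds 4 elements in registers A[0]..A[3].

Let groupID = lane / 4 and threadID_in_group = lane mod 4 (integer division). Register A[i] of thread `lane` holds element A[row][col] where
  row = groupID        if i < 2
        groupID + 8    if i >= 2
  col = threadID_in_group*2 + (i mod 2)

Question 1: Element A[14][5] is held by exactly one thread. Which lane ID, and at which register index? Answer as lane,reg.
26,3

r:14=>grp=6,rB=1  c:5=>tig=2,lo=1
L=6*4+2=26  i=1*2+1=3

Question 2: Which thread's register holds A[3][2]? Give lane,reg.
13,0

r=3⇒gr=3,Rb=0  c=2⇒th=1,odd=0
L=3*4+1=13  i=0*2+0=0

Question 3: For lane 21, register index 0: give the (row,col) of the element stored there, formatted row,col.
21: grp=5,tig=1
[0] (5+0,1*2+0) = (5,2)

5,2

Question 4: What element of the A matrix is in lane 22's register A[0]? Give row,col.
22: g=5,t=2
[0] (5+0,2*2+0) = (5,4)

5,4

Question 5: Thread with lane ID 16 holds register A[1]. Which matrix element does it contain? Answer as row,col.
4,1

lane 16: g=4 (16/4), t=0 (16%4)
i=1: r=4+0=4, c=0*2+1=1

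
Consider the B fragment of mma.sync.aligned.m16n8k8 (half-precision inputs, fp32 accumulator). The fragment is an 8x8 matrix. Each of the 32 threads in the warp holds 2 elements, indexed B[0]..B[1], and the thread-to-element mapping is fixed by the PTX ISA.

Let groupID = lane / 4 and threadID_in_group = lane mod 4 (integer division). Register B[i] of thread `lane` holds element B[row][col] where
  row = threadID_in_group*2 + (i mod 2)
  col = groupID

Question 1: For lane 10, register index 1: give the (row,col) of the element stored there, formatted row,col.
L=10->gid=10>>2=2, tid=10&3=2
[1]->row 2·2+1=5  col gid=2

5,2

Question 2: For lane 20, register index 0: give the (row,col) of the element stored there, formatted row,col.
20: gid=5,tid=0
[0] (0*2+0,5) = (0,5)

0,5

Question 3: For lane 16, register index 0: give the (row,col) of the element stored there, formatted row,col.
L=16->g=16>>2=4, t=16&3=0
[0]->row 0·2+0=0  col g=4

0,4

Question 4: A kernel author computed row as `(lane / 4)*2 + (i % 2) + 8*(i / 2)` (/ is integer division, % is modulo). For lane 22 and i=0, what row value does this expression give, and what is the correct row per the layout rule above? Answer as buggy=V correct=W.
buggy=10 correct=4

`(lane / 4)*2 + (i % 2) + 8*(i / 2)`[22,0]→10
L=22→G=22>>2=5, T=22&3=2
[0]→row 2·2+0=4  col G=5
row: 10 vs 4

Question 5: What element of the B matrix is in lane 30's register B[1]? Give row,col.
5,7

lane 30: grp=7 (30/4), tig=2 (30%4)
i=1: r=2*2+1=5, c=grp=7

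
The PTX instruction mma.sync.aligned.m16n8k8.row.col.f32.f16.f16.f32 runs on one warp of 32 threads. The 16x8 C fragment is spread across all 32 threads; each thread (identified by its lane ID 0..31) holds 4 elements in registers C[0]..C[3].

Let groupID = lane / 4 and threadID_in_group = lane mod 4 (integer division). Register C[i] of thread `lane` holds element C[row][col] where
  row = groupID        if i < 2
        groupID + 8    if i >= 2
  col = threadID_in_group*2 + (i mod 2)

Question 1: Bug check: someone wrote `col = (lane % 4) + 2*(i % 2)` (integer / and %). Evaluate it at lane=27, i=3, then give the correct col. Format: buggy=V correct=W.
buggy=5 correct=7

`(lane % 4) + 2*(i % 2)`[27,3]->5
lane 27->27/4=6, 27 mod 4=3
i=3  r:6+8->14  c:2·3+1->7
col: 5 vs 7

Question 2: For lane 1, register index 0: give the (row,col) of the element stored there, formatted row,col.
0,2

lane 1: gid=0 (1/4), tid=1 (1%4)
i=0: r=0+0=0, c=1*2+0=2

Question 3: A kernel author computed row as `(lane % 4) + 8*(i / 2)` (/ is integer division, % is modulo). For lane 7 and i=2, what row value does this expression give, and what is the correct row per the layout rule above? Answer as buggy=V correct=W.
`(lane % 4) + 8*(i / 2)`[7,2]⇒11
7: gr=1,th=3
[2] (1+8,3*2+0) = (9,6)
row: 11 vs 9

buggy=11 correct=9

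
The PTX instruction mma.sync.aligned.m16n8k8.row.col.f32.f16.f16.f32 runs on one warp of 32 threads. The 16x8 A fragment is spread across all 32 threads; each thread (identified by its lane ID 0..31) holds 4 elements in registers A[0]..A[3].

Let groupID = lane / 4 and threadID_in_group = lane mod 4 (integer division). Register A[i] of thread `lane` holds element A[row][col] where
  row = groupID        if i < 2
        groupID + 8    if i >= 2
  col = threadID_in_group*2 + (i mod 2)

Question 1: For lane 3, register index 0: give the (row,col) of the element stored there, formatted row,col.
3: gr=0,th=3
[0] (0+0,3*2+0) = (0,6)

0,6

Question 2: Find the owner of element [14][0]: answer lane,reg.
24,2

r:14=>grp=6,rB=1  c:0=>tig=0,lo=0
L=6*4+0=24  i=1*2+0=2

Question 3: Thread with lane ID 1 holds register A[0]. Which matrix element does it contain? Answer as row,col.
lane 1: g=0 (1/4), t=1 (1%4)
i=0: r=0+0=0, c=1*2+0=2

0,2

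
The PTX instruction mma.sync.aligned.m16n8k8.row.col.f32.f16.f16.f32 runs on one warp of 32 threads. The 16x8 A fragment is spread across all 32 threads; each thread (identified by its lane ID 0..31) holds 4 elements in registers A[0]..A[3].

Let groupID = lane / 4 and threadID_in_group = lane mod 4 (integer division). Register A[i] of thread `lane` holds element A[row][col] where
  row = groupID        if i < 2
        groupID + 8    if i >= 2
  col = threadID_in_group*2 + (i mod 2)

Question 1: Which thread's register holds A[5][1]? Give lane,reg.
20,1

r:5=>grp=5,rB=0  c:1=>tig=0,lo=1
L=5*4+0=20  i=0*2+1=1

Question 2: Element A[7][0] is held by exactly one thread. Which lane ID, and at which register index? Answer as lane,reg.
28,0

r=7->g=7,rb=0  c=0->t=0,b0=0
L=7*4+0=28  i=0*2+0=0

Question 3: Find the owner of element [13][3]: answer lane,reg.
r:13=>grp=5,rB=1  c:3=>tig=1,lo=1
L=5*4+1=21  i=1*2+1=3

21,3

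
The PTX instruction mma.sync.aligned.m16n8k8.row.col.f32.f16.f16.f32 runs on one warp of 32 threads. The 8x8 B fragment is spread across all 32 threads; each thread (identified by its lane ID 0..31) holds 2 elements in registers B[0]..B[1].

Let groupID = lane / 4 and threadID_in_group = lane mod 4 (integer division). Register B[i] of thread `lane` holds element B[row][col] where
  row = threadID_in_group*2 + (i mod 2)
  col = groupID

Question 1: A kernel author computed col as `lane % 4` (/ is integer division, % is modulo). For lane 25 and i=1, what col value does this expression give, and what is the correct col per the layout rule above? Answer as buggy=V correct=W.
`lane % 4`[25,1]→1
25: G=6,T=1
[1] (1*2+1,6) = (3,6)
col: 1 vs 6

buggy=1 correct=6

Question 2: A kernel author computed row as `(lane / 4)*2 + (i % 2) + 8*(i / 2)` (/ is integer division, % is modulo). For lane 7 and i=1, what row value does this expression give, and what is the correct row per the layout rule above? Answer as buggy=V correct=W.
`(lane / 4)*2 + (i % 2) + 8*(i / 2)`[7,1]->3
7: gid=1,tid=3
[1] (3*2+1,1) = (7,1)
row: 3 vs 7

buggy=3 correct=7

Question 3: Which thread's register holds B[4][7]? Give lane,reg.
30,0

c=7->g=7  r=4->t=2,b0=0
L=7*4+2=30  i=0=0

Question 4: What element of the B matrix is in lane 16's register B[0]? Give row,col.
L=16=>grp=16>>2=4, tig=16&3=0
[0]=>row 0·2+0=0  col grp=4

0,4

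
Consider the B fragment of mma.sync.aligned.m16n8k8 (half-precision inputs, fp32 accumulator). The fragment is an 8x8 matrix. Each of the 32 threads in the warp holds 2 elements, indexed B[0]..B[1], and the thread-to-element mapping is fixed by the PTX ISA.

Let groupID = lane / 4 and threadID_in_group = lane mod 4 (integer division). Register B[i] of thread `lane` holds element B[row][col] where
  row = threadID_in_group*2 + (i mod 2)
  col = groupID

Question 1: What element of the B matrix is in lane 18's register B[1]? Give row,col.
5,4

L=18→G=18>>2=4, T=18&3=2
[1]→row 2·2+1=5  col G=4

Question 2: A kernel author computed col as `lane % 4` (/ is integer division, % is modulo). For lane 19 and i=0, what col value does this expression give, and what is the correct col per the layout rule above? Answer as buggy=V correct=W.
`lane % 4`[19,0]->3
L=19->gid=19>>2=4, tid=19&3=3
[0]->row 3·2+0=6  col gid=4
col: 3 vs 4

buggy=3 correct=4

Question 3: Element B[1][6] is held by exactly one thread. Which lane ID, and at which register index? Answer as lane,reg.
24,1

c: 6->gid=6  r: 1->tid=0,i&1=1
L=6*4+0=24  i=1=1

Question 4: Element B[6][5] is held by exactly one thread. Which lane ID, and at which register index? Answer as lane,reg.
23,0

c:5=>grp=5  r:6=>tig=3,lo=0
L=5*4+3=23  i=0=0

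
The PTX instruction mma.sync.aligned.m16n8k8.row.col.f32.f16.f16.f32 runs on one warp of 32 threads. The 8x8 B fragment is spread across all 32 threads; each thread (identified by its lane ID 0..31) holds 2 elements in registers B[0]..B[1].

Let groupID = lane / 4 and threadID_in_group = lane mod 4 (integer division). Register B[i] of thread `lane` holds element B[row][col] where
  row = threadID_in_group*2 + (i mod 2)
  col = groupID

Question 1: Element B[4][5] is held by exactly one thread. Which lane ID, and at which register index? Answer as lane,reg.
22,0

c: 5->gid=5  r: 4->tid=2,i&1=0
L=5*4+2=22  i=0=0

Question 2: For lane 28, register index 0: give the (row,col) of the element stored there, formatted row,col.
lane 28: G=7 (28/4), T=0 (28%4)
i=0: r=0*2+0=0, c=G=7

0,7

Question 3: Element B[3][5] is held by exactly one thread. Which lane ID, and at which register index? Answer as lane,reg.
21,1

c: 5->gid=5  r: 3->tid=1,i&1=1
L=5*4+1=21  i=1=1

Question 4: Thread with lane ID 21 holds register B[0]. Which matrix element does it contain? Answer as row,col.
lane 21->21/4=5, 21 mod 4=1
i=0  r:2·1+0->2  c:5

2,5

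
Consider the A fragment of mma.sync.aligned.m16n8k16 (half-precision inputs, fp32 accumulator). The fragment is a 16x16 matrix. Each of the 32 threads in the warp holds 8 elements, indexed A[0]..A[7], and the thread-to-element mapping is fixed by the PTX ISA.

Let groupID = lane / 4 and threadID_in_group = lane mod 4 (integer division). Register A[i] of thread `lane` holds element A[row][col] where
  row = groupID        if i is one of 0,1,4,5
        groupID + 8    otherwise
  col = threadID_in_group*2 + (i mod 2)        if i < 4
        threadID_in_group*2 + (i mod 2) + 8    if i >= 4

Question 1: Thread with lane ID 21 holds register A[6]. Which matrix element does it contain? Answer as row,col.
L=21=>grp=21>>2=5, tig=21&3=1
[6]=>row 5+8=13  col 1·2+0+8=10

13,10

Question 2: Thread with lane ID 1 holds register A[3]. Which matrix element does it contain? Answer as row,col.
lane 1⇒1/4=0, 1 mod 4=1
i=3  r:0+8⇒8  c:2·1+1+0⇒3

8,3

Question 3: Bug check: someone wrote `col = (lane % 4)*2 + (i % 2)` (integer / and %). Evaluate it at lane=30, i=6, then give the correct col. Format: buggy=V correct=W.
buggy=4 correct=12

`(lane % 4)*2 + (i % 2)`[30,6]⇒4
lane 30: gr=7 (30/4), th=2 (30%4)
i=6: r=7+8=15, c=2*2+0+8=12
col: 4 vs 12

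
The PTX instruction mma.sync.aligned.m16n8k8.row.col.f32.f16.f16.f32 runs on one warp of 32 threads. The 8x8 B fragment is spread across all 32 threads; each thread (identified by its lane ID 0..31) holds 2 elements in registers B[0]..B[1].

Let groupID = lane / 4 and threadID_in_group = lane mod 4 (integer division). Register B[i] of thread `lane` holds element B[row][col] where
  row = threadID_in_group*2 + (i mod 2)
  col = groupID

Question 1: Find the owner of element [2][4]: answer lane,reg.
c=4→G=4  r=2→T=1,p=0
L=4*4+1=17  i=0=0

17,0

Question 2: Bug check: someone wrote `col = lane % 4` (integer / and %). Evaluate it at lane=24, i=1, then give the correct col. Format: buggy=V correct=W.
`lane % 4`[24,1]→0
24: G=6,T=0
[1] (0*2+1,6) = (1,6)
col: 0 vs 6

buggy=0 correct=6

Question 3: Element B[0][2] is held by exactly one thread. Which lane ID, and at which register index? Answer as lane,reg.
8,0

c=2→G=2  r=0→T=0,p=0
L=2*4+0=8  i=0=0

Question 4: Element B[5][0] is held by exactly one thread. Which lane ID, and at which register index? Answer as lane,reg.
c=0⇒gr=0  r=5⇒th=2,odd=1
L=0*4+2=2  i=1=1

2,1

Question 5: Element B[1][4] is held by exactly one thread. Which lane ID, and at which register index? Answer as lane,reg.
c=4⇒gr=4  r=1⇒th=0,odd=1
L=4*4+0=16  i=1=1

16,1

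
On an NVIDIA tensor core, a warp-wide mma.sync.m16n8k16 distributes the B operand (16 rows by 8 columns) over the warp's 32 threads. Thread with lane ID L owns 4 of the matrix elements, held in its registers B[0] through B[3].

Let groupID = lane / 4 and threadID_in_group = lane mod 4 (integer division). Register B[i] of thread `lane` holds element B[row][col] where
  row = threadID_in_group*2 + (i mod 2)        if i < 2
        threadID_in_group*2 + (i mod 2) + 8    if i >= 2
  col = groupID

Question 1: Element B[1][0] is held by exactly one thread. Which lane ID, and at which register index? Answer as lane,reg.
0,1

c=0->g=0  r=1->rb=0,t=0,b0=1
L=0*4+0=0  i=0*2+1=1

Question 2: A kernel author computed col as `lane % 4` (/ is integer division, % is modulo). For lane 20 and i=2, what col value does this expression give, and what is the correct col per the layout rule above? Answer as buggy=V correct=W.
`lane % 4`[20,2]→0
20: G=5,T=0
[2] (0*2+0+8,5) = (8,5)
col: 0 vs 5

buggy=0 correct=5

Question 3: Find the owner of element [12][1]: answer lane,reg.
6,2

c=1->g=1  r=12->rb=1,t=2,b0=0
L=1*4+2=6  i=1*2+0=2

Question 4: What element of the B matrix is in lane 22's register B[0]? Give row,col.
lane 22: grp=5 (22/4), tig=2 (22%4)
i=0: r=2*2+0+0=4, c=grp=5

4,5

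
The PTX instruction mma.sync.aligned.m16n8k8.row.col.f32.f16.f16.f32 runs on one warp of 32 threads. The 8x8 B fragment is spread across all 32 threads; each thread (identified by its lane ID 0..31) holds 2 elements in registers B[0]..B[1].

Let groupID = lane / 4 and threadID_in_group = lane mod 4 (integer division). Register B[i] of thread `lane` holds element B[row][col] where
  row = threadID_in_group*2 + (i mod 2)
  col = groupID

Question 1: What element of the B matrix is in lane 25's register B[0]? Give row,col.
25: g=6,t=1
[0] (1*2+0,6) = (2,6)

2,6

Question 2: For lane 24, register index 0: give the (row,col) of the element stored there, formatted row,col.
0,6

lane 24=>24/4=6, 24 mod 4=0
i=0  r:2·0+0=>0  c:6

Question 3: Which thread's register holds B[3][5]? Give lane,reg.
21,1

c:5=>grp=5  r:3=>tig=1,lo=1
L=5*4+1=21  i=1=1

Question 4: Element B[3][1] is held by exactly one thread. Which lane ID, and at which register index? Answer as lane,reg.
5,1

c=1→G=1  r=3→T=1,p=1
L=1*4+1=5  i=1=1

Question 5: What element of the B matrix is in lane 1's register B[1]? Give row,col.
3,0

lane 1->1/4=0, 1 mod 4=1
i=1  r:2·1+1->3  c:0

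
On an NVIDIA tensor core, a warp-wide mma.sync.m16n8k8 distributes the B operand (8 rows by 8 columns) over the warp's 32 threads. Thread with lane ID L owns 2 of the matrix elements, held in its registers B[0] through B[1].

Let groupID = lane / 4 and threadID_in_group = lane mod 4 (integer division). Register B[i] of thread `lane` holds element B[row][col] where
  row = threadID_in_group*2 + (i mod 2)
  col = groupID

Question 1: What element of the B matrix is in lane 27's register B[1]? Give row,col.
7,6

27: gid=6,tid=3
[1] (3*2+1,6) = (7,6)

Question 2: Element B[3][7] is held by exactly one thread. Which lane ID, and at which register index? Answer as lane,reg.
29,1

c:7=>grp=7  r:3=>tig=1,lo=1
L=7*4+1=29  i=1=1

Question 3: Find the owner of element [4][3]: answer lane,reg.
14,0

c=3->g=3  r=4->t=2,b0=0
L=3*4+2=14  i=0=0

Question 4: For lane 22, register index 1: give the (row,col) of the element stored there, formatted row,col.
5,5

lane 22: grp=5 (22/4), tig=2 (22%4)
i=1: r=2*2+1=5, c=grp=5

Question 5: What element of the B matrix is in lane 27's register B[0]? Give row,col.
6,6

lane 27⇒27/4=6, 27 mod 4=3
i=0  r:2·3+0⇒6  c:6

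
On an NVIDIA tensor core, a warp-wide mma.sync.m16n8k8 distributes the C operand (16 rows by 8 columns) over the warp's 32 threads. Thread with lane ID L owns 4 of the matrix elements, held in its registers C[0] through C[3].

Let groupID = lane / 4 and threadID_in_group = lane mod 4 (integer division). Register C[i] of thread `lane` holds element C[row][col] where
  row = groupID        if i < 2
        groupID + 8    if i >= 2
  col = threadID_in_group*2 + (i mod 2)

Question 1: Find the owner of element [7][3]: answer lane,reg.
r:7=>grp=7,rB=0  c:3=>tig=1,lo=1
L=7*4+1=29  i=0*2+1=1

29,1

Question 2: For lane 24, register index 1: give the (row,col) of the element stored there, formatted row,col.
lane 24: gid=6 (24/4), tid=0 (24%4)
i=1: r=6+0=6, c=0*2+1=1

6,1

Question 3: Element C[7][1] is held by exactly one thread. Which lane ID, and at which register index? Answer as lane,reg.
r=7→G=7,rhi=0  c=1→T=0,p=1
L=7*4+0=28  i=0*2+1=1

28,1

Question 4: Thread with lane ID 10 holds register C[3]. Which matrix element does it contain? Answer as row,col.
lane 10⇒10/4=2, 10 mod 4=2
i=3  r:2+8⇒10  c:2·2+1⇒5

10,5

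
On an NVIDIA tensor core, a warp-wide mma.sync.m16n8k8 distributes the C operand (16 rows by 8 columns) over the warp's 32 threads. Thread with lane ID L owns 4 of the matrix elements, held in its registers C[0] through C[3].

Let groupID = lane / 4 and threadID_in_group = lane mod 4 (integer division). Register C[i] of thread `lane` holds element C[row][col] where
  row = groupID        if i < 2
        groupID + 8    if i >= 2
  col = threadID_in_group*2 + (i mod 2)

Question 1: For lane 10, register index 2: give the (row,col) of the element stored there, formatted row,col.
10,4

10: gid=2,tid=2
[2] (2+8,2*2+0) = (10,4)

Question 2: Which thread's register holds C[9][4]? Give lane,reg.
6,2

r=9→G=1,rhi=1  c=4→T=2,p=0
L=1*4+2=6  i=1*2+0=2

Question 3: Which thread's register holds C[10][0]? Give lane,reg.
8,2

r=10->g=2,rb=1  c=0->t=0,b0=0
L=2*4+0=8  i=1*2+0=2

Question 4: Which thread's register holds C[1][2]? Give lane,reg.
5,0

r: 1->gid=1,r8=0  c: 2->tid=1,i&1=0
L=1*4+1=5  i=0*2+0=0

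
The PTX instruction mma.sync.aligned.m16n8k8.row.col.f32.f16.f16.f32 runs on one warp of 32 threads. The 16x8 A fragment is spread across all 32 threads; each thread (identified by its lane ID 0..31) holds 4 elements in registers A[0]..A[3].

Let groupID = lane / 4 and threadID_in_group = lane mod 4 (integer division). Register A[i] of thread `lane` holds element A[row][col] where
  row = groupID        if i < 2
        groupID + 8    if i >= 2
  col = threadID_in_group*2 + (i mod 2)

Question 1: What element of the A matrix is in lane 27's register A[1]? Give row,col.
6,7

lane 27: gr=6 (27/4), th=3 (27%4)
i=1: r=6+0=6, c=3*2+1=7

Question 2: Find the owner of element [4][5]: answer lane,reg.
18,1

r=4->g=4,rb=0  c=5->t=2,b0=1
L=4*4+2=18  i=0*2+1=1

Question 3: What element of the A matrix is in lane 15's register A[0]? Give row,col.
lane 15->15/4=3, 15 mod 4=3
i=0  r:3+0->3  c:2·3+0->6

3,6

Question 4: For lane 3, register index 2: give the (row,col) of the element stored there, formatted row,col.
3: G=0,T=3
[2] (0+8,3*2+0) = (8,6)

8,6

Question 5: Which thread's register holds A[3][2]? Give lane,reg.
13,0

r=3⇒gr=3,Rb=0  c=2⇒th=1,odd=0
L=3*4+1=13  i=0*2+0=0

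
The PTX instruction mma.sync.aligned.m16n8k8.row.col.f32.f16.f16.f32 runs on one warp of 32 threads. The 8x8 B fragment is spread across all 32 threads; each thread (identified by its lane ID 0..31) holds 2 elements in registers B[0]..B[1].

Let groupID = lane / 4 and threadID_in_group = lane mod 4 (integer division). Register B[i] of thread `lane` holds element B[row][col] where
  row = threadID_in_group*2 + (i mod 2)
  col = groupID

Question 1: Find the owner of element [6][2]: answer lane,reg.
11,0

c=2->g=2  r=6->t=3,b0=0
L=2*4+3=11  i=0=0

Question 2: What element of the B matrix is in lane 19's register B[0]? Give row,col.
6,4

L=19->gid=19>>2=4, tid=19&3=3
[0]->row 3·2+0=6  col gid=4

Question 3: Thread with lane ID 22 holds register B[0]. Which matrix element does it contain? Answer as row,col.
L=22=>grp=22>>2=5, tig=22&3=2
[0]=>row 2·2+0=4  col grp=5

4,5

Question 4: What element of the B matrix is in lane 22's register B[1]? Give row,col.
5,5

lane 22: grp=5 (22/4), tig=2 (22%4)
i=1: r=2*2+1=5, c=grp=5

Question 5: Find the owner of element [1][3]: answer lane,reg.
12,1

c:3=>grp=3  r:1=>tig=0,lo=1
L=3*4+0=12  i=1=1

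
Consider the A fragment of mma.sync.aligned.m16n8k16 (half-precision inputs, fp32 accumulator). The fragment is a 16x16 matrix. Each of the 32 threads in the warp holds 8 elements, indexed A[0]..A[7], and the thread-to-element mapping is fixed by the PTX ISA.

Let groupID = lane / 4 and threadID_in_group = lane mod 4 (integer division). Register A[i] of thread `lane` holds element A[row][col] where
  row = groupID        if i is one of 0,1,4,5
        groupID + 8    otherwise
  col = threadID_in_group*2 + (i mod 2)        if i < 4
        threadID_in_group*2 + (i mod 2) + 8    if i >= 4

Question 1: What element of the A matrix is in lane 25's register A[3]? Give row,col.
14,3

lane 25: G=6 (25/4), T=1 (25%4)
i=3: r=6+8=14, c=1*2+1+0=3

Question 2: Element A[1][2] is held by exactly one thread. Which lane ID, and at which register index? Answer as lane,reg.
5,0

r:1=>grp=1,rB=0  c:2=>cB=0,tig=1,lo=0
L=1*4+1=5  i=0*4+0*2+0=0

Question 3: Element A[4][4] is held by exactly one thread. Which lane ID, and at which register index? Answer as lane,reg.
18,0

r=4⇒gr=4,Rb=0  c=4⇒Cb=0,th=2,odd=0
L=4*4+2=18  i=0*4+0*2+0=0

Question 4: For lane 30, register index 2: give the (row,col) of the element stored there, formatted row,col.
15,4

lane 30→30/4=7, 30 mod 4=2
i=2  r:7+8→15  c:2·2+0+0→4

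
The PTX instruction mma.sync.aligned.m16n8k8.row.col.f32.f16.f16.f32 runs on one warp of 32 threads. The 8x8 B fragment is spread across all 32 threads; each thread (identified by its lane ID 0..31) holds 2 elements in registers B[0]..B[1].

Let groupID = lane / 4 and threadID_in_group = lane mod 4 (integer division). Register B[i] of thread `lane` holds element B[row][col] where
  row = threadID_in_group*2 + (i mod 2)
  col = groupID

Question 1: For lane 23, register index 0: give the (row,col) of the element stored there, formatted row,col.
6,5

L=23->g=23>>2=5, t=23&3=3
[0]->row 3·2+0=6  col g=5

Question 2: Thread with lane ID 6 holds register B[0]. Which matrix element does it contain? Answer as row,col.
lane 6->6/4=1, 6 mod 4=2
i=0  r:2·2+0->4  c:1

4,1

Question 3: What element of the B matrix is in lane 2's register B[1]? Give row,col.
lane 2: g=0 (2/4), t=2 (2%4)
i=1: r=2*2+1=5, c=g=0

5,0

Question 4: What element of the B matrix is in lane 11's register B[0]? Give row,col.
6,2

lane 11: g=2 (11/4), t=3 (11%4)
i=0: r=3*2+0=6, c=g=2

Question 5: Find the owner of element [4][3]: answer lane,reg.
c=3→G=3  r=4→T=2,p=0
L=3*4+2=14  i=0=0

14,0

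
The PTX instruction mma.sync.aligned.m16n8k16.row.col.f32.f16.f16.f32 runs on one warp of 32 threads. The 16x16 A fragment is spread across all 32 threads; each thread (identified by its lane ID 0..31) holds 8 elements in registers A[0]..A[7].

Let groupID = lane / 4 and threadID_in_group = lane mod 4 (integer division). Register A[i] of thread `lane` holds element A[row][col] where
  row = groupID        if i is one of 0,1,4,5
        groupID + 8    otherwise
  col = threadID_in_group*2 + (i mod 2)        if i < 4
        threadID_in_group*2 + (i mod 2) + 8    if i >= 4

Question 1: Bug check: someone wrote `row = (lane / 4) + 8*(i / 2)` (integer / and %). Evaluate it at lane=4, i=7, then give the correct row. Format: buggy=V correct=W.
`(lane / 4) + 8*(i / 2)`[4,7]=>25
lane 4=>4/4=1, 4 mod 4=0
i=7  r:1+8=>9  c:2·0+1+8=>9
row: 25 vs 9

buggy=25 correct=9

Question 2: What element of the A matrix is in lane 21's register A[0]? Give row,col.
21: grp=5,tig=1
[0] (5+0,1*2+0+0) = (5,2)

5,2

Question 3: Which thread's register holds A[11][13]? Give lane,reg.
r=11→G=3,rhi=1  c=13→chi=1,T=2,p=1
L=3*4+2=14  i=1*4+1*2+1=7

14,7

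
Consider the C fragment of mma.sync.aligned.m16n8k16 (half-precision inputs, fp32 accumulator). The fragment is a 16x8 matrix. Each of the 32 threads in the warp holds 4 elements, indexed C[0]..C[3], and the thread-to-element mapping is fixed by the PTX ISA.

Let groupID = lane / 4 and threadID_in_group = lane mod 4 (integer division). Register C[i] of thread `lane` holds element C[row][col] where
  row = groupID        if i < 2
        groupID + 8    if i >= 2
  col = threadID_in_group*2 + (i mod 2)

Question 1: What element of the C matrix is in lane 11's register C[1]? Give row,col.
2,7

11: gid=2,tid=3
[1] (2+0,3*2+1) = (2,7)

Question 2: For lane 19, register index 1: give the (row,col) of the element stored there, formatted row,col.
lane 19: g=4 (19/4), t=3 (19%4)
i=1: r=4+0=4, c=3*2+1=7

4,7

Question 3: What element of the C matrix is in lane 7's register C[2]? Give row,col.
9,6

lane 7: gid=1 (7/4), tid=3 (7%4)
i=2: r=1+8=9, c=3*2+0=6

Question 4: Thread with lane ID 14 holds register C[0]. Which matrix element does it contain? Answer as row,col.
lane 14: grp=3 (14/4), tig=2 (14%4)
i=0: r=3+0=3, c=2*2+0=4

3,4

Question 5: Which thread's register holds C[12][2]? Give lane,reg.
r=12→G=4,rhi=1  c=2→T=1,p=0
L=4*4+1=17  i=1*2+0=2

17,2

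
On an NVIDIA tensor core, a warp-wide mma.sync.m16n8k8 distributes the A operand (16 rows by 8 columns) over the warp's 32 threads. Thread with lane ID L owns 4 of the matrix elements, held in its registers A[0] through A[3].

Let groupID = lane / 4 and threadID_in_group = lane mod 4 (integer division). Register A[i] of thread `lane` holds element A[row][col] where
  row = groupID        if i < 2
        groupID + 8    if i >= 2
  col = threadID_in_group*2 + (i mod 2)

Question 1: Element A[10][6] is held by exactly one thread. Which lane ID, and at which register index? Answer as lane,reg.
r: 10->gid=2,r8=1  c: 6->tid=3,i&1=0
L=2*4+3=11  i=1*2+0=2

11,2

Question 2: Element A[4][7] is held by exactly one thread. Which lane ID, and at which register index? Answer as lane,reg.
19,1

r=4→G=4,rhi=0  c=7→T=3,p=1
L=4*4+3=19  i=0*2+1=1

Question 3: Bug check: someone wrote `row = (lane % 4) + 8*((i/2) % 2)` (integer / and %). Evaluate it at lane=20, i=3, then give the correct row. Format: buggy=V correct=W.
buggy=8 correct=13

`(lane % 4) + 8*((i/2) % 2)`[20,3]⇒8
L=20⇒gr=20>>2=5, th=20&3=0
[3]⇒row 5+8=13  col 0·2+1=1
row: 8 vs 13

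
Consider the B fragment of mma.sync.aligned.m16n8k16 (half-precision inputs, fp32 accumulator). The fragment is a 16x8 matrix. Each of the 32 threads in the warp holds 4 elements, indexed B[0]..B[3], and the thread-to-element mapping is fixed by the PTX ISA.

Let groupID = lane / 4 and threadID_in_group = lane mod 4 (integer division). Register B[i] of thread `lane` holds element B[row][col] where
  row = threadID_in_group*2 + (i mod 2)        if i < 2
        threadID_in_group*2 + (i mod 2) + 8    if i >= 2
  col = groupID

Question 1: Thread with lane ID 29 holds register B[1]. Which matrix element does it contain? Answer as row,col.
lane 29: gid=7 (29/4), tid=1 (29%4)
i=1: r=1*2+1+0=3, c=gid=7

3,7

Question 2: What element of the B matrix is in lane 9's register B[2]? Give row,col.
L=9->g=9>>2=2, t=9&3=1
[2]->row 1·2+0+8=10  col g=2

10,2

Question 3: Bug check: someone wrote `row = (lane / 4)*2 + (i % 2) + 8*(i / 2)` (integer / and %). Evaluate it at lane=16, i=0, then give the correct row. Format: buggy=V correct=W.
`(lane / 4)*2 + (i % 2) + 8*(i / 2)`[16,0]->8
16: g=4,t=0
[0] (0*2+0+0,4) = (0,4)
row: 8 vs 0

buggy=8 correct=0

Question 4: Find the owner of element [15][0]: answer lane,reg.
c: 0->gid=0  r: 15->r8=1,tid=3,i&1=1
L=0*4+3=3  i=1*2+1=3

3,3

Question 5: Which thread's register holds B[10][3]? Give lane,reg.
c:3=>grp=3  r:10=>rB=1,tig=1,lo=0
L=3*4+1=13  i=1*2+0=2

13,2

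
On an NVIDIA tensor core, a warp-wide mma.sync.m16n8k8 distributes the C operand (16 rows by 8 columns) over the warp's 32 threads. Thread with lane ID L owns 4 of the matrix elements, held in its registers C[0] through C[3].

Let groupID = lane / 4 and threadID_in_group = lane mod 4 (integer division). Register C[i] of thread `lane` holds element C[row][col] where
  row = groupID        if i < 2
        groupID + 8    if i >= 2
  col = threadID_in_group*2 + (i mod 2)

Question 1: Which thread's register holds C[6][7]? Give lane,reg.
27,1

r:6=>grp=6,rB=0  c:7=>tig=3,lo=1
L=6*4+3=27  i=0*2+1=1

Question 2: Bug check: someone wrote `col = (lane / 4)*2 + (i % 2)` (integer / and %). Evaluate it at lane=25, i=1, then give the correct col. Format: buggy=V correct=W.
buggy=13 correct=3

`(lane / 4)*2 + (i % 2)`[25,1]->13
L=25->gid=25>>2=6, tid=25&3=1
[1]->row 6+0=6  col 1·2+1=3
col: 13 vs 3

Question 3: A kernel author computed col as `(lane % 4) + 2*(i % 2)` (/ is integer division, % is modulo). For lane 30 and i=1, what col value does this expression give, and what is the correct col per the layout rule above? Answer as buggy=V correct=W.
buggy=4 correct=5

`(lane % 4) + 2*(i % 2)`[30,1]→4
30: G=7,T=2
[1] (7+0,2*2+1) = (7,5)
col: 4 vs 5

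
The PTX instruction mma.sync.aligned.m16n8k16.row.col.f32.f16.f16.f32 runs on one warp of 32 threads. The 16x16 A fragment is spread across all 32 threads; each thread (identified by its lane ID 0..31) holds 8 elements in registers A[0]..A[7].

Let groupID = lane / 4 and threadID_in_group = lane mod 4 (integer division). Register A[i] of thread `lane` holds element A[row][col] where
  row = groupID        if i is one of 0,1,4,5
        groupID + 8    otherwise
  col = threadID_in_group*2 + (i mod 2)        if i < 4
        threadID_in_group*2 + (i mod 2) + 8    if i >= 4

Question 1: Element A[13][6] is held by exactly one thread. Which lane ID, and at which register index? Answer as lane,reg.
23,2

r=13→G=5,rhi=1  c=6→chi=0,T=3,p=0
L=5*4+3=23  i=0*4+1*2+0=2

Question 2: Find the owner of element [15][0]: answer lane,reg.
28,2

r: 15->gid=7,r8=1  c: 0->c8=0,tid=0,i&1=0
L=7*4+0=28  i=0*4+1*2+0=2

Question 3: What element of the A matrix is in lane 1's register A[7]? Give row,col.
8,11

1: grp=0,tig=1
[7] (0+8,1*2+1+8) = (8,11)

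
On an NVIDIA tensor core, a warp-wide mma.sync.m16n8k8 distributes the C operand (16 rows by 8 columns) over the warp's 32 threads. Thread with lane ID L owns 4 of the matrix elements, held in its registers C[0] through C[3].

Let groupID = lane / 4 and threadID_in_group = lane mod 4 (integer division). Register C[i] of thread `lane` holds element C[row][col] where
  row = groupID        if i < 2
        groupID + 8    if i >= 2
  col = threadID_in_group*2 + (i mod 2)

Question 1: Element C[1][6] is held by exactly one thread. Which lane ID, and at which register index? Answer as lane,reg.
r=1⇒gr=1,Rb=0  c=6⇒th=3,odd=0
L=1*4+3=7  i=0*2+0=0

7,0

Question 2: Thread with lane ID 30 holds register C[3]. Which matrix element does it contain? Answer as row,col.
15,5

lane 30: gid=7 (30/4), tid=2 (30%4)
i=3: r=7+8=15, c=2*2+1=5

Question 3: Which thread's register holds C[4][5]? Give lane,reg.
r=4→G=4,rhi=0  c=5→T=2,p=1
L=4*4+2=18  i=0*2+1=1

18,1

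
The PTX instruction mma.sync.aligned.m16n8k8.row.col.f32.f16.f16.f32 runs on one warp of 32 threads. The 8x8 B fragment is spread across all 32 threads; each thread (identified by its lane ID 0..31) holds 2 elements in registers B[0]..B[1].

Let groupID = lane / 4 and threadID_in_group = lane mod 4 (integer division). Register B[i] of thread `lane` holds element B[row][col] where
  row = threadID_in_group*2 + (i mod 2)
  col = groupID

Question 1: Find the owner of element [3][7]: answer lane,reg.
c=7⇒gr=7  r=3⇒th=1,odd=1
L=7*4+1=29  i=1=1

29,1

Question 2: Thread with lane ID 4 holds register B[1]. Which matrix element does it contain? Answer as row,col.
1,1

L=4=>grp=4>>2=1, tig=4&3=0
[1]=>row 0·2+1=1  col grp=1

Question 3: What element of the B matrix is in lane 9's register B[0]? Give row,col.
lane 9: G=2 (9/4), T=1 (9%4)
i=0: r=1*2+0=2, c=G=2

2,2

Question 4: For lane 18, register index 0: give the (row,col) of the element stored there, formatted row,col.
4,4

lane 18⇒18/4=4, 18 mod 4=2
i=0  r:2·2+0⇒4  c:4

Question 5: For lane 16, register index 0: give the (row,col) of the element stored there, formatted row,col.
0,4

16: grp=4,tig=0
[0] (0*2+0,4) = (0,4)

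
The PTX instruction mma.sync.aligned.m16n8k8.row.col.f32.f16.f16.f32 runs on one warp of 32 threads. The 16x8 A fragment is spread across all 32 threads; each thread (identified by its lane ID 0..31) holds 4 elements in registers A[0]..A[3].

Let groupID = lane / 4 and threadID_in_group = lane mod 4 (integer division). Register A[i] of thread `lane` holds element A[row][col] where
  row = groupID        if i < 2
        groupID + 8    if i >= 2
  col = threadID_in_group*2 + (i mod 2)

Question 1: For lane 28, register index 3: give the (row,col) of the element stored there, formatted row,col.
lane 28: gr=7 (28/4), th=0 (28%4)
i=3: r=7+8=15, c=0*2+1=1

15,1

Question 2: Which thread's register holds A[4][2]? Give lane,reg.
17,0

r=4→G=4,rhi=0  c=2→T=1,p=0
L=4*4+1=17  i=0*2+0=0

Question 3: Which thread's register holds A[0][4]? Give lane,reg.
r=0⇒gr=0,Rb=0  c=4⇒th=2,odd=0
L=0*4+2=2  i=0*2+0=0

2,0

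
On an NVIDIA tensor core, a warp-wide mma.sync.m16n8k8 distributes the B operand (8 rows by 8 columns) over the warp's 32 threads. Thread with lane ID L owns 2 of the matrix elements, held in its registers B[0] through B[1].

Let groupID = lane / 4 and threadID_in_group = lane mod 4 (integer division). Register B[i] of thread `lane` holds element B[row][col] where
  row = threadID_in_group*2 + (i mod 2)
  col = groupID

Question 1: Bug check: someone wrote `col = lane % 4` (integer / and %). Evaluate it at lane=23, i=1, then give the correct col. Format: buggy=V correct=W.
`lane % 4`[23,1]=>3
lane 23: grp=5 (23/4), tig=3 (23%4)
i=1: r=3*2+1=7, c=grp=5
col: 3 vs 5

buggy=3 correct=5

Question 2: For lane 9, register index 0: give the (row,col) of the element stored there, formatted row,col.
2,2

lane 9: G=2 (9/4), T=1 (9%4)
i=0: r=1*2+0=2, c=G=2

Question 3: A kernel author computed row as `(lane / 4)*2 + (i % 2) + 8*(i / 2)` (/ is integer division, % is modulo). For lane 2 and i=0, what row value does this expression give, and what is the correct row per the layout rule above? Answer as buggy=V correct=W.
`(lane / 4)*2 + (i % 2) + 8*(i / 2)`[2,0]→0
lane 2→2/4=0, 2 mod 4=2
i=0  r:2·2+0→4  c:0
row: 0 vs 4

buggy=0 correct=4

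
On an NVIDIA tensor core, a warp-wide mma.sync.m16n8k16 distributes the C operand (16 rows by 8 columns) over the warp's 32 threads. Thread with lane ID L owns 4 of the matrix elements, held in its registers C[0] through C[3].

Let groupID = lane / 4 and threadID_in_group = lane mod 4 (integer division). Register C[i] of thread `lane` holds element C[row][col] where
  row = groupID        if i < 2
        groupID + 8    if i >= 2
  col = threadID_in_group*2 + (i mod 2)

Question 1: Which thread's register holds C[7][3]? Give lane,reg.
r=7⇒gr=7,Rb=0  c=3⇒th=1,odd=1
L=7*4+1=29  i=0*2+1=1

29,1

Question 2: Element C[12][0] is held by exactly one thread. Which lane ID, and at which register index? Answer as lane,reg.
16,2

r=12->g=4,rb=1  c=0->t=0,b0=0
L=4*4+0=16  i=1*2+0=2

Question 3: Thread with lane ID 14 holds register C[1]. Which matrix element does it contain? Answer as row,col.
3,5

14: grp=3,tig=2
[1] (3+0,2*2+1) = (3,5)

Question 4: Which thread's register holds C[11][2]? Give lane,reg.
13,2

r=11->g=3,rb=1  c=2->t=1,b0=0
L=3*4+1=13  i=1*2+0=2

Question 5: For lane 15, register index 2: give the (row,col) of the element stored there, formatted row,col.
11,6

lane 15⇒15/4=3, 15 mod 4=3
i=2  r:3+8⇒11  c:2·3+0⇒6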